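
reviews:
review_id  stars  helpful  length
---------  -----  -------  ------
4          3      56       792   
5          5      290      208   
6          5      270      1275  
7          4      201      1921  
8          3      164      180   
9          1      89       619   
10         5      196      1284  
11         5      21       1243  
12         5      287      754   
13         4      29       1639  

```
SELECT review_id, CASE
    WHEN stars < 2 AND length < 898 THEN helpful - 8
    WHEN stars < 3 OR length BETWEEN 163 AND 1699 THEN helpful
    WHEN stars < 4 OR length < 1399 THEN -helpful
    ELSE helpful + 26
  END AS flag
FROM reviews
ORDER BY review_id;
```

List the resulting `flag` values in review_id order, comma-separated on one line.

review_id=4: stars < 3 OR length BETWEEN 163 AND 1699 → 56
review_id=5: stars < 3 OR length BETWEEN 163 AND 1699 → 290
review_id=6: stars < 3 OR length BETWEEN 163 AND 1699 → 270
review_id=7: ELSE → 227
review_id=8: stars < 3 OR length BETWEEN 163 AND 1699 → 164
review_id=9: stars < 2 AND length < 898 → 81
review_id=10: stars < 3 OR length BETWEEN 163 AND 1699 → 196
review_id=11: stars < 3 OR length BETWEEN 163 AND 1699 → 21
review_id=12: stars < 3 OR length BETWEEN 163 AND 1699 → 287
review_id=13: stars < 3 OR length BETWEEN 163 AND 1699 → 29

56, 290, 270, 227, 164, 81, 196, 21, 287, 29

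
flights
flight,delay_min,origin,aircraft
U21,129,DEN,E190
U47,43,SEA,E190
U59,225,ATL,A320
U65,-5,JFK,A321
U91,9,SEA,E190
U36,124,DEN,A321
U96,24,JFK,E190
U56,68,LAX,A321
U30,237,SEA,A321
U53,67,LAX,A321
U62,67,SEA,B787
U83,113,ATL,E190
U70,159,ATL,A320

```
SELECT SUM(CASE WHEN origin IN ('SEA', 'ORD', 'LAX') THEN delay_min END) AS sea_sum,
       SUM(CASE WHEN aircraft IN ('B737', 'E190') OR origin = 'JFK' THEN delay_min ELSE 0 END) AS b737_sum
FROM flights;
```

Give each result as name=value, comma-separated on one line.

[sea_sum: origin IN ('SEA', 'ORD', 'LAX')]
flight=U21: ✗
flight=U47: ✓ → 43
flight=U59: ✗
flight=U65: ✗
flight=U91: ✓ → 9
flight=U36: ✗
flight=U96: ✗
flight=U56: ✓ → 68
flight=U30: ✓ → 237
flight=U53: ✓ → 67
flight=U62: ✓ → 67
flight=U83: ✗
flight=U70: ✗
sea_sum = 43 + 9 + 68 + 237 + 67 + 67 = 491
—
[b737_sum: aircraft IN ('B737', 'E190') OR origin = 'JFK']
flight=U21: ✓ → 129
flight=U47: ✓ → 43
flight=U59: ✗
flight=U65: ✓ → -5
flight=U91: ✓ → 9
flight=U36: ✗
flight=U96: ✓ → 24
flight=U56: ✗
flight=U30: ✗
flight=U53: ✗
flight=U62: ✗
flight=U83: ✓ → 113
flight=U70: ✗
b737_sum = 129 + 43 + -5 + 9 + 24 + 113 = 313

sea_sum=491, b737_sum=313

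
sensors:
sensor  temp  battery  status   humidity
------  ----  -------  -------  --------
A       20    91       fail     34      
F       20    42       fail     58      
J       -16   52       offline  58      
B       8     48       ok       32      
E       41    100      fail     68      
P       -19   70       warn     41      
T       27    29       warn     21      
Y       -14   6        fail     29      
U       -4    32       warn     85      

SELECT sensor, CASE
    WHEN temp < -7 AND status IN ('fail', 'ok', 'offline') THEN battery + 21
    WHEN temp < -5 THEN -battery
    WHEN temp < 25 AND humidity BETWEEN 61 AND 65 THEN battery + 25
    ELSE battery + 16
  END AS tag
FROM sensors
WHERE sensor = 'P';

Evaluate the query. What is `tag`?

-70

sensor = P: temp=-19, battery=70, status=warn, humidity=41.
temp < -7 AND status IN ('fail', 'ok', 'offline') → false
temp < -5 → true → -70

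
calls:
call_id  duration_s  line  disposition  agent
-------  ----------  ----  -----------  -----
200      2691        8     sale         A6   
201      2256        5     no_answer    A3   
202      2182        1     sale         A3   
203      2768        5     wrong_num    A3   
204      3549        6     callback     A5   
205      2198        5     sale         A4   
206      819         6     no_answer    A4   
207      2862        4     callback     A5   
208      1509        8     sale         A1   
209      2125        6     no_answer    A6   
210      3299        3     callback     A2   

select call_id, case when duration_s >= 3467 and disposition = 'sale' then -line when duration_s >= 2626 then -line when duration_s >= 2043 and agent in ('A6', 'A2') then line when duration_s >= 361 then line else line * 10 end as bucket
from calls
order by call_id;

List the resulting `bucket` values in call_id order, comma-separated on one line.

call_id=200: duration_s >= 2626 → -8
call_id=201: duration_s >= 361 → 5
call_id=202: duration_s >= 361 → 1
call_id=203: duration_s >= 2626 → -5
call_id=204: duration_s >= 2626 → -6
call_id=205: duration_s >= 361 → 5
call_id=206: duration_s >= 361 → 6
call_id=207: duration_s >= 2626 → -4
call_id=208: duration_s >= 361 → 8
call_id=209: duration_s >= 2043 and agent in ('A6', 'A2') → 6
call_id=210: duration_s >= 2626 → -3

-8, 5, 1, -5, -6, 5, 6, -4, 8, 6, -3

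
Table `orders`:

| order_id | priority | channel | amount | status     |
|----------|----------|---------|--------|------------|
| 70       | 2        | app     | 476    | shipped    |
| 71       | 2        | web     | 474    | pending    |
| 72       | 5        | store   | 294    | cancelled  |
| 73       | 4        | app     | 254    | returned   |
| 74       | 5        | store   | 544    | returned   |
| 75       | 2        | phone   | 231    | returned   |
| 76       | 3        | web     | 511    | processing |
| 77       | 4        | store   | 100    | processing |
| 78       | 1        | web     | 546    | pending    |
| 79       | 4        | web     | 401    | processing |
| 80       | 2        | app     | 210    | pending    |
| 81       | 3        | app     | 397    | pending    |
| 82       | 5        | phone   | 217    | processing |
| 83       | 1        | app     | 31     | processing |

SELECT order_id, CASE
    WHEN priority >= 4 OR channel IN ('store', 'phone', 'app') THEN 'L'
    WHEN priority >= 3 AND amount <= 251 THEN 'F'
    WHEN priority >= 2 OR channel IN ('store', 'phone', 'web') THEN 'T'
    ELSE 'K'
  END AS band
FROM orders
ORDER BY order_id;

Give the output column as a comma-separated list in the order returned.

order_id=70: priority >= 4 OR channel IN ('store', 'phone', 'app') → L
order_id=71: priority >= 2 OR channel IN ('store', 'phone', 'web') → T
order_id=72: priority >= 4 OR channel IN ('store', 'phone', 'app') → L
order_id=73: priority >= 4 OR channel IN ('store', 'phone', 'app') → L
order_id=74: priority >= 4 OR channel IN ('store', 'phone', 'app') → L
order_id=75: priority >= 4 OR channel IN ('store', 'phone', 'app') → L
order_id=76: priority >= 2 OR channel IN ('store', 'phone', 'web') → T
order_id=77: priority >= 4 OR channel IN ('store', 'phone', 'app') → L
order_id=78: priority >= 2 OR channel IN ('store', 'phone', 'web') → T
order_id=79: priority >= 4 OR channel IN ('store', 'phone', 'app') → L
order_id=80: priority >= 4 OR channel IN ('store', 'phone', 'app') → L
order_id=81: priority >= 4 OR channel IN ('store', 'phone', 'app') → L
order_id=82: priority >= 4 OR channel IN ('store', 'phone', 'app') → L
order_id=83: priority >= 4 OR channel IN ('store', 'phone', 'app') → L

L, T, L, L, L, L, T, L, T, L, L, L, L, L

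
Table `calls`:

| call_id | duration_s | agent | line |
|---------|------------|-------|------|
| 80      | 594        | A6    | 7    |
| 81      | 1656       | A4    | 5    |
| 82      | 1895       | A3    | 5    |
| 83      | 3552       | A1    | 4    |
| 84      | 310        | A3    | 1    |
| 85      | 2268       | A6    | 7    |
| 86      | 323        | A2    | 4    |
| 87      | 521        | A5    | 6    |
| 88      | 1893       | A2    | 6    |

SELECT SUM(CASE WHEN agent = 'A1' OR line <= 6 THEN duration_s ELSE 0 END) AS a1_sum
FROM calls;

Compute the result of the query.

10150

call_id=80: ✗
call_id=81: ✓ → 1656
call_id=82: ✓ → 1895
call_id=83: ✓ → 3552
call_id=84: ✓ → 310
call_id=85: ✗
call_id=86: ✓ → 323
call_id=87: ✓ → 521
call_id=88: ✓ → 1893
a1_sum = 1656 + 1895 + 3552 + 310 + 323 + 521 + 1893 = 10150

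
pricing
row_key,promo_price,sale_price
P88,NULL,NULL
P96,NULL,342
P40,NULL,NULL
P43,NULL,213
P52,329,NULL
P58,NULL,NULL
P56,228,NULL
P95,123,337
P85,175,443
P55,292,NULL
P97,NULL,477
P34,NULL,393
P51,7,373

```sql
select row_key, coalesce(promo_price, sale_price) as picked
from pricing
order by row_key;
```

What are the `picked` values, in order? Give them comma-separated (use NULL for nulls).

row_key=P34: promo_price=NULL, sale_price=393 → 393
row_key=P40: promo_price=NULL, sale_price=NULL (all NULL) → NULL
row_key=P43: promo_price=NULL, sale_price=213 → 213
row_key=P51: promo_price=7 → 7
row_key=P52: promo_price=329 → 329
row_key=P55: promo_price=292 → 292
row_key=P56: promo_price=228 → 228
row_key=P58: promo_price=NULL, sale_price=NULL (all NULL) → NULL
row_key=P85: promo_price=175 → 175
row_key=P88: promo_price=NULL, sale_price=NULL (all NULL) → NULL
row_key=P95: promo_price=123 → 123
row_key=P96: promo_price=NULL, sale_price=342 → 342
row_key=P97: promo_price=NULL, sale_price=477 → 477

393, NULL, 213, 7, 329, 292, 228, NULL, 175, NULL, 123, 342, 477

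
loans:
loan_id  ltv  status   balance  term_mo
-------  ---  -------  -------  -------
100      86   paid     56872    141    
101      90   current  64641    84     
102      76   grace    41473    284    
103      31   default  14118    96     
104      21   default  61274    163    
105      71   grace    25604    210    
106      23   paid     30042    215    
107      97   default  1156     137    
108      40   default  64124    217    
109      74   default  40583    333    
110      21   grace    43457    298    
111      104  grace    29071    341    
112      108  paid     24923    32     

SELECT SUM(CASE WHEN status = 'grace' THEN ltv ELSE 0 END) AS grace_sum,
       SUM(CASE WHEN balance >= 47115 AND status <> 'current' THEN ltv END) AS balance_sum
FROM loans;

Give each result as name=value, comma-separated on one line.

[grace_sum: status = 'grace']
loan_id=100: ✗
loan_id=101: ✗
loan_id=102: ✓ → 76
loan_id=103: ✗
loan_id=104: ✗
loan_id=105: ✓ → 71
loan_id=106: ✗
loan_id=107: ✗
loan_id=108: ✗
loan_id=109: ✗
loan_id=110: ✓ → 21
loan_id=111: ✓ → 104
loan_id=112: ✗
grace_sum = 76 + 71 + 21 + 104 = 272
—
[balance_sum: balance >= 47115 AND status <> 'current']
loan_id=100: ✓ → 86
loan_id=101: ✗
loan_id=102: ✗
loan_id=103: ✗
loan_id=104: ✓ → 21
loan_id=105: ✗
loan_id=106: ✗
loan_id=107: ✗
loan_id=108: ✓ → 40
loan_id=109: ✗
loan_id=110: ✗
loan_id=111: ✗
loan_id=112: ✗
balance_sum = 86 + 21 + 40 = 147

grace_sum=272, balance_sum=147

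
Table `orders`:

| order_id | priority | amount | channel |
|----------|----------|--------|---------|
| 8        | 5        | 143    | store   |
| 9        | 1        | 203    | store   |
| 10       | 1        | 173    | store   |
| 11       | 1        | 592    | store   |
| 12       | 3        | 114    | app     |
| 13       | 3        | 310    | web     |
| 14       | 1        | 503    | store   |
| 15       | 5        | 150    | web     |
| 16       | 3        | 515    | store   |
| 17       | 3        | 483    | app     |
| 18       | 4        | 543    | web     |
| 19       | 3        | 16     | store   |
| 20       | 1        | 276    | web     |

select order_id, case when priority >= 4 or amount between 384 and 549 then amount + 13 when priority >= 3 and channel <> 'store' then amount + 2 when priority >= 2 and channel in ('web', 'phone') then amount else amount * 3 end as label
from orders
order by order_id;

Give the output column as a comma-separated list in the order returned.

156, 609, 519, 1776, 116, 312, 516, 163, 528, 496, 556, 48, 828

order_id=8: priority >= 4 or amount between 384 and 549 → 156
order_id=9: ELSE → 609
order_id=10: ELSE → 519
order_id=11: ELSE → 1776
order_id=12: priority >= 3 and channel <> 'store' → 116
order_id=13: priority >= 3 and channel <> 'store' → 312
order_id=14: priority >= 4 or amount between 384 and 549 → 516
order_id=15: priority >= 4 or amount between 384 and 549 → 163
order_id=16: priority >= 4 or amount between 384 and 549 → 528
order_id=17: priority >= 4 or amount between 384 and 549 → 496
order_id=18: priority >= 4 or amount between 384 and 549 → 556
order_id=19: ELSE → 48
order_id=20: ELSE → 828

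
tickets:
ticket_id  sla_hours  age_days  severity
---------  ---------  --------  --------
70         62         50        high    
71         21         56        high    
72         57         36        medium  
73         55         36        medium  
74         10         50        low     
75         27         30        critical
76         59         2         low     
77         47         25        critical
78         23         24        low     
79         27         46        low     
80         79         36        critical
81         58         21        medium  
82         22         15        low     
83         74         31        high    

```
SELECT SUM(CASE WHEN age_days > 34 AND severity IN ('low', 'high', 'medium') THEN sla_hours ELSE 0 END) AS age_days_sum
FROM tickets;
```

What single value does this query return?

232

ticket_id=70: ✓ → 62
ticket_id=71: ✓ → 21
ticket_id=72: ✓ → 57
ticket_id=73: ✓ → 55
ticket_id=74: ✓ → 10
ticket_id=75: ✗
ticket_id=76: ✗
ticket_id=77: ✗
ticket_id=78: ✗
ticket_id=79: ✓ → 27
ticket_id=80: ✗
ticket_id=81: ✗
ticket_id=82: ✗
ticket_id=83: ✗
age_days_sum = 62 + 21 + 57 + 55 + 10 + 27 = 232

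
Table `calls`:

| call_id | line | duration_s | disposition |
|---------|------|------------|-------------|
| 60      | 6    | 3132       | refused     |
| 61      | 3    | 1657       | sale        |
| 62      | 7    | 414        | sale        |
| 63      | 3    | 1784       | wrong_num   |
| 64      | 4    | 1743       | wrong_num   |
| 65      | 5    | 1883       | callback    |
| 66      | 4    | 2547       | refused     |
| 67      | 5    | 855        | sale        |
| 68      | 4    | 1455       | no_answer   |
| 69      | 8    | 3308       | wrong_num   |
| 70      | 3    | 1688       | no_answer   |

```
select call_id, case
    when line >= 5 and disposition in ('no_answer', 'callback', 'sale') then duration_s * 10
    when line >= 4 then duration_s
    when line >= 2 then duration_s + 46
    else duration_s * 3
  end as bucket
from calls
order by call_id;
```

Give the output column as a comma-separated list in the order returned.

3132, 1703, 4140, 1830, 1743, 18830, 2547, 8550, 1455, 3308, 1734

call_id=60: line >= 4 → 3132
call_id=61: line >= 2 → 1703
call_id=62: line >= 5 and disposition in ('no_answer', 'callback', 'sale') → 4140
call_id=63: line >= 2 → 1830
call_id=64: line >= 4 → 1743
call_id=65: line >= 5 and disposition in ('no_answer', 'callback', 'sale') → 18830
call_id=66: line >= 4 → 2547
call_id=67: line >= 5 and disposition in ('no_answer', 'callback', 'sale') → 8550
call_id=68: line >= 4 → 1455
call_id=69: line >= 4 → 3308
call_id=70: line >= 2 → 1734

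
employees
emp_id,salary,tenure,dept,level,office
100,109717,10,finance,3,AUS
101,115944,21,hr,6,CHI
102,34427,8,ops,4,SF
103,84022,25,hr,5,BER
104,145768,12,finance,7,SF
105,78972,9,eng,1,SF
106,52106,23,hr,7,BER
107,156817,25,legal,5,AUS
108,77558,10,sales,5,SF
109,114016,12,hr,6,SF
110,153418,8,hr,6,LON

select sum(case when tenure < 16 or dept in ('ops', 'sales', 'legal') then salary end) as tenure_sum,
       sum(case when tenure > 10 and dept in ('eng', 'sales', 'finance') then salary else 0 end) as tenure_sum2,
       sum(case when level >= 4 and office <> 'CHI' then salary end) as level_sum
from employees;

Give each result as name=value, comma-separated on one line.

[tenure_sum: tenure < 16 or dept in ('ops', 'sales', 'legal')]
emp_id=100: ✓ → 109717
emp_id=101: ✗
emp_id=102: ✓ → 34427
emp_id=103: ✗
emp_id=104: ✓ → 145768
emp_id=105: ✓ → 78972
emp_id=106: ✗
emp_id=107: ✓ → 156817
emp_id=108: ✓ → 77558
emp_id=109: ✓ → 114016
emp_id=110: ✓ → 153418
tenure_sum = 109717 + 34427 + 145768 + 78972 + 156817 + 77558 + 114016 + 153418 = 870693
—
[tenure_sum2: tenure > 10 and dept in ('eng', 'sales', 'finance')]
emp_id=100: ✗
emp_id=101: ✗
emp_id=102: ✗
emp_id=103: ✗
emp_id=104: ✓ → 145768
emp_id=105: ✗
emp_id=106: ✗
emp_id=107: ✗
emp_id=108: ✗
emp_id=109: ✗
emp_id=110: ✗
tenure_sum2 = 145768
—
[level_sum: level >= 4 and office <> 'CHI']
emp_id=100: ✗
emp_id=101: ✗
emp_id=102: ✓ → 34427
emp_id=103: ✓ → 84022
emp_id=104: ✓ → 145768
emp_id=105: ✗
emp_id=106: ✓ → 52106
emp_id=107: ✓ → 156817
emp_id=108: ✓ → 77558
emp_id=109: ✓ → 114016
emp_id=110: ✓ → 153418
level_sum = 34427 + 84022 + 145768 + 52106 + 156817 + 77558 + 114016 + 153418 = 818132

tenure_sum=870693, tenure_sum2=145768, level_sum=818132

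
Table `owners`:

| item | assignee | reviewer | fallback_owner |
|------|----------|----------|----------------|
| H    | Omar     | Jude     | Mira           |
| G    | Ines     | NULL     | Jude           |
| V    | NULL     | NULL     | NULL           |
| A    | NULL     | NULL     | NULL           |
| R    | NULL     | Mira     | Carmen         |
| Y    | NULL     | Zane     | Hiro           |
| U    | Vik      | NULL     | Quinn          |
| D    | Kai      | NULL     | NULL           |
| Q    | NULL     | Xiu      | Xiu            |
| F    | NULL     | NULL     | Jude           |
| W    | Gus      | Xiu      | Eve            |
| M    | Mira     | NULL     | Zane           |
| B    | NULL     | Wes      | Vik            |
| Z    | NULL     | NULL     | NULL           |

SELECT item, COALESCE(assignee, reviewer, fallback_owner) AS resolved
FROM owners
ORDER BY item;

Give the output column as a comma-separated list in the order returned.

NULL, Wes, Kai, Jude, Ines, Omar, Mira, Xiu, Mira, Vik, NULL, Gus, Zane, NULL

item=A: assignee=NULL, reviewer=NULL, fallback_owner=NULL (all NULL) → NULL
item=B: assignee=NULL, reviewer=Wes → Wes
item=D: assignee=Kai → Kai
item=F: assignee=NULL, reviewer=NULL, fallback_owner=Jude → Jude
item=G: assignee=Ines → Ines
item=H: assignee=Omar → Omar
item=M: assignee=Mira → Mira
item=Q: assignee=NULL, reviewer=Xiu → Xiu
item=R: assignee=NULL, reviewer=Mira → Mira
item=U: assignee=Vik → Vik
item=V: assignee=NULL, reviewer=NULL, fallback_owner=NULL (all NULL) → NULL
item=W: assignee=Gus → Gus
item=Y: assignee=NULL, reviewer=Zane → Zane
item=Z: assignee=NULL, reviewer=NULL, fallback_owner=NULL (all NULL) → NULL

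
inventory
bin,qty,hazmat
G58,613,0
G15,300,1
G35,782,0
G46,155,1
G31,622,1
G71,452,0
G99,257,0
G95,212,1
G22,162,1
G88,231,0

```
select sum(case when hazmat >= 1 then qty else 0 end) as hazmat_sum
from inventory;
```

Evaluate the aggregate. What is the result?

1451

bin=G58: ✗
bin=G15: ✓ → 300
bin=G35: ✗
bin=G46: ✓ → 155
bin=G31: ✓ → 622
bin=G71: ✗
bin=G99: ✗
bin=G95: ✓ → 212
bin=G22: ✓ → 162
bin=G88: ✗
hazmat_sum = 300 + 155 + 622 + 212 + 162 = 1451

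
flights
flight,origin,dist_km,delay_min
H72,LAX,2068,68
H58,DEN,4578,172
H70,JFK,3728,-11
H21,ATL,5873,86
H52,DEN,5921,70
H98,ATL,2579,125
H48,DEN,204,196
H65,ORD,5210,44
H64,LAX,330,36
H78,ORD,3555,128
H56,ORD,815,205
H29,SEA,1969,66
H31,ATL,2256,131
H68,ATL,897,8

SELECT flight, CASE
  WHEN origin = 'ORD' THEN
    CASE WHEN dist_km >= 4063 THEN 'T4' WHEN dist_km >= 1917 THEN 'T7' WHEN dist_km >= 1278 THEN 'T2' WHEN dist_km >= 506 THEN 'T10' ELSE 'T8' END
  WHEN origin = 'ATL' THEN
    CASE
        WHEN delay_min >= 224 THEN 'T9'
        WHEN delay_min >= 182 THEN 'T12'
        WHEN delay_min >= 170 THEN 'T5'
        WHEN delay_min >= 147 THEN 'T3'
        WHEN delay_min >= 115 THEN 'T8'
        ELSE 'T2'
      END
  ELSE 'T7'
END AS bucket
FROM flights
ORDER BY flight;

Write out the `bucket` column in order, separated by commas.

flight=H21: origin='ATL' → inner[ELSE] → T2
flight=H29: origin='SEA' → outer ELSE → T7
flight=H31: origin='ATL' → inner[delay_min >= 115] → T8
flight=H48: origin='DEN' → outer ELSE → T7
flight=H52: origin='DEN' → outer ELSE → T7
flight=H56: origin='ORD' → inner[dist_km >= 506] → T10
flight=H58: origin='DEN' → outer ELSE → T7
flight=H64: origin='LAX' → outer ELSE → T7
flight=H65: origin='ORD' → inner[dist_km >= 4063] → T4
flight=H68: origin='ATL' → inner[ELSE] → T2
flight=H70: origin='JFK' → outer ELSE → T7
flight=H72: origin='LAX' → outer ELSE → T7
flight=H78: origin='ORD' → inner[dist_km >= 1917] → T7
flight=H98: origin='ATL' → inner[delay_min >= 115] → T8

T2, T7, T8, T7, T7, T10, T7, T7, T4, T2, T7, T7, T7, T8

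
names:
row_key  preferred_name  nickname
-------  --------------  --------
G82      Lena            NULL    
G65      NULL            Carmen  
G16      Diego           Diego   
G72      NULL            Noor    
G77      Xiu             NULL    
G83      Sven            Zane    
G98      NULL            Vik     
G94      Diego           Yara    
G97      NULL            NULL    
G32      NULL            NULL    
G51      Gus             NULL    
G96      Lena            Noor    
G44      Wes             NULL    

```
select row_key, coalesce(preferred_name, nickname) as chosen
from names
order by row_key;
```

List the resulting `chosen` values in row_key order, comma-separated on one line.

Diego, NULL, Wes, Gus, Carmen, Noor, Xiu, Lena, Sven, Diego, Lena, NULL, Vik

row_key=G16: preferred_name=Diego → Diego
row_key=G32: preferred_name=NULL, nickname=NULL (all NULL) → NULL
row_key=G44: preferred_name=Wes → Wes
row_key=G51: preferred_name=Gus → Gus
row_key=G65: preferred_name=NULL, nickname=Carmen → Carmen
row_key=G72: preferred_name=NULL, nickname=Noor → Noor
row_key=G77: preferred_name=Xiu → Xiu
row_key=G82: preferred_name=Lena → Lena
row_key=G83: preferred_name=Sven → Sven
row_key=G94: preferred_name=Diego → Diego
row_key=G96: preferred_name=Lena → Lena
row_key=G97: preferred_name=NULL, nickname=NULL (all NULL) → NULL
row_key=G98: preferred_name=NULL, nickname=Vik → Vik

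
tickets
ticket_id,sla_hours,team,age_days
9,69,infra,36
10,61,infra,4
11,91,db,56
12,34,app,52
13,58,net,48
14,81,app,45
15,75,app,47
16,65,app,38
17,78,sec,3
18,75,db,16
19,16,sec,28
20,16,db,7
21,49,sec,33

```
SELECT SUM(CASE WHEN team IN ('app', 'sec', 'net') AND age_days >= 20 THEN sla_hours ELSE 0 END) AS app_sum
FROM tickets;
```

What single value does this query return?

ticket_id=9: ✗
ticket_id=10: ✗
ticket_id=11: ✗
ticket_id=12: ✓ → 34
ticket_id=13: ✓ → 58
ticket_id=14: ✓ → 81
ticket_id=15: ✓ → 75
ticket_id=16: ✓ → 65
ticket_id=17: ✗
ticket_id=18: ✗
ticket_id=19: ✓ → 16
ticket_id=20: ✗
ticket_id=21: ✓ → 49
app_sum = 34 + 58 + 81 + 75 + 65 + 16 + 49 = 378

378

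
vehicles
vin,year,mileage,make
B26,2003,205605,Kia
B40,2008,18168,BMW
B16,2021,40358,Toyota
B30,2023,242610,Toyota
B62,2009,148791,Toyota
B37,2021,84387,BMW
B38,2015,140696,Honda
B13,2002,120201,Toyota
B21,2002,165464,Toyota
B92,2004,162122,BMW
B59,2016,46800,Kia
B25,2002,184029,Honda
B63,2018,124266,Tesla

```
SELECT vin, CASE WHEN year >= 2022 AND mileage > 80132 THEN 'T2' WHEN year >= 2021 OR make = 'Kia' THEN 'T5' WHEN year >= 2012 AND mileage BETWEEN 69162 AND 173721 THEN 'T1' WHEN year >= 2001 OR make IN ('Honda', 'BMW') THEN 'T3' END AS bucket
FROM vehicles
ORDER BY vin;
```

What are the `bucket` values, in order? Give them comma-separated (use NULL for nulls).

T3, T5, T3, T3, T5, T2, T5, T1, T3, T5, T3, T1, T3

vin=B13: year >= 2001 OR make IN ('Honda', 'BMW') → T3
vin=B16: year >= 2021 OR make = 'Kia' → T5
vin=B21: year >= 2001 OR make IN ('Honda', 'BMW') → T3
vin=B25: year >= 2001 OR make IN ('Honda', 'BMW') → T3
vin=B26: year >= 2021 OR make = 'Kia' → T5
vin=B30: year >= 2022 AND mileage > 80132 → T2
vin=B37: year >= 2021 OR make = 'Kia' → T5
vin=B38: year >= 2012 AND mileage BETWEEN 69162 AND 173721 → T1
vin=B40: year >= 2001 OR make IN ('Honda', 'BMW') → T3
vin=B59: year >= 2021 OR make = 'Kia' → T5
vin=B62: year >= 2001 OR make IN ('Honda', 'BMW') → T3
vin=B63: year >= 2012 AND mileage BETWEEN 69162 AND 173721 → T1
vin=B92: year >= 2001 OR make IN ('Honda', 'BMW') → T3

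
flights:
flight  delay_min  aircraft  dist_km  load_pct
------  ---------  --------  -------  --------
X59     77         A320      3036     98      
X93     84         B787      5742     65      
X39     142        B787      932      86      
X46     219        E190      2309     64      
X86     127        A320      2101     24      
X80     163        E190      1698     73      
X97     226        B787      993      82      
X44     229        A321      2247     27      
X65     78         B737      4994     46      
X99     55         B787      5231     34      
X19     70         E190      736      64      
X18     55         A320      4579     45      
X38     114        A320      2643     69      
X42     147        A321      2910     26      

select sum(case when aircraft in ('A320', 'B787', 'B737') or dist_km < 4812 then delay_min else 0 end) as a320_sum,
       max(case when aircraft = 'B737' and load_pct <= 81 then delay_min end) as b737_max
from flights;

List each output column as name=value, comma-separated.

a320_sum=1786, b737_max=78

[a320_sum: aircraft in ('A320', 'B787', 'B737') or dist_km < 4812]
flight=X59: ✓ → 77
flight=X93: ✓ → 84
flight=X39: ✓ → 142
flight=X46: ✓ → 219
flight=X86: ✓ → 127
flight=X80: ✓ → 163
flight=X97: ✓ → 226
flight=X44: ✓ → 229
flight=X65: ✓ → 78
flight=X99: ✓ → 55
flight=X19: ✓ → 70
flight=X18: ✓ → 55
flight=X38: ✓ → 114
flight=X42: ✓ → 147
a320_sum = 77 + 84 + 142 + 219 + 127 + 163 + 226 + 229 + 78 + 55 + 70 + 55 + 114 + 147 = 1786
—
[b737_max: aircraft = 'B737' and load_pct <= 81]
flight=X59: ✗
flight=X93: ✗
flight=X39: ✗
flight=X46: ✗
flight=X86: ✗
flight=X80: ✗
flight=X97: ✗
flight=X44: ✗
flight=X65: ✓ → 78
flight=X99: ✗
flight=X19: ✗
flight=X18: ✗
flight=X38: ✗
flight=X42: ✗
b737_max = MAX(78) = 78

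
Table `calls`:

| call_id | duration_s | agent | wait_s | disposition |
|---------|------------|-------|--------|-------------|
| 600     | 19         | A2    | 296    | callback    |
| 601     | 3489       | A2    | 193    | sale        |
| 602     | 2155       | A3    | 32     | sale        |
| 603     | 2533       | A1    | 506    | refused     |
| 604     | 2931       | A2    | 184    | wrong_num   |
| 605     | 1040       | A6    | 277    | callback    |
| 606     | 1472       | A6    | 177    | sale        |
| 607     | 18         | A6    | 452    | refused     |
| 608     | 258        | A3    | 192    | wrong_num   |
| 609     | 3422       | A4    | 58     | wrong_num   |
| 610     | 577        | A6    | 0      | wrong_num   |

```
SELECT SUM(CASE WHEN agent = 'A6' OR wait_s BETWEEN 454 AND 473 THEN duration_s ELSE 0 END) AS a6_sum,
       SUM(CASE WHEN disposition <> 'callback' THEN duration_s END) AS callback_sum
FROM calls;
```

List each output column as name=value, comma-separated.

a6_sum=3107, callback_sum=16855

[a6_sum: agent = 'A6' OR wait_s BETWEEN 454 AND 473]
call_id=600: ✗
call_id=601: ✗
call_id=602: ✗
call_id=603: ✗
call_id=604: ✗
call_id=605: ✓ → 1040
call_id=606: ✓ → 1472
call_id=607: ✓ → 18
call_id=608: ✗
call_id=609: ✗
call_id=610: ✓ → 577
a6_sum = 1040 + 1472 + 18 + 577 = 3107
—
[callback_sum: disposition <> 'callback']
call_id=600: ✗
call_id=601: ✓ → 3489
call_id=602: ✓ → 2155
call_id=603: ✓ → 2533
call_id=604: ✓ → 2931
call_id=605: ✗
call_id=606: ✓ → 1472
call_id=607: ✓ → 18
call_id=608: ✓ → 258
call_id=609: ✓ → 3422
call_id=610: ✓ → 577
callback_sum = 3489 + 2155 + 2533 + 2931 + 1472 + 18 + 258 + 3422 + 577 = 16855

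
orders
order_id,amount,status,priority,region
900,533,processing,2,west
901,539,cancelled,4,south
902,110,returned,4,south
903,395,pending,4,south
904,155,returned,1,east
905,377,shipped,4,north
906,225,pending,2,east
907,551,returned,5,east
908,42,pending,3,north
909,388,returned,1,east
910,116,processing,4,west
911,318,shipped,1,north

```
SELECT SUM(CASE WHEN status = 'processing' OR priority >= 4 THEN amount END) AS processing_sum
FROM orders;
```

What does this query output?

order_id=900: ✓ → 533
order_id=901: ✓ → 539
order_id=902: ✓ → 110
order_id=903: ✓ → 395
order_id=904: ✗
order_id=905: ✓ → 377
order_id=906: ✗
order_id=907: ✓ → 551
order_id=908: ✗
order_id=909: ✗
order_id=910: ✓ → 116
order_id=911: ✗
processing_sum = 533 + 539 + 110 + 395 + 377 + 551 + 116 = 2621

2621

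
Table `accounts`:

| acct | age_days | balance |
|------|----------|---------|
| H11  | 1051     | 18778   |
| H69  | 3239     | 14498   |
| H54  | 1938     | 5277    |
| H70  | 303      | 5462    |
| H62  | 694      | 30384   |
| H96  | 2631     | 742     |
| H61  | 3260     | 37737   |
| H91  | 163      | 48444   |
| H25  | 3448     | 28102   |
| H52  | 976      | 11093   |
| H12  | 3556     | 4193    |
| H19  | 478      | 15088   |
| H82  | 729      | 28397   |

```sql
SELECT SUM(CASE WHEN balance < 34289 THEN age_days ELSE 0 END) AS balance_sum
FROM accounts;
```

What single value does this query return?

19043

acct=H11: ✓ → 1051
acct=H69: ✓ → 3239
acct=H54: ✓ → 1938
acct=H70: ✓ → 303
acct=H62: ✓ → 694
acct=H96: ✓ → 2631
acct=H61: ✗
acct=H91: ✗
acct=H25: ✓ → 3448
acct=H52: ✓ → 976
acct=H12: ✓ → 3556
acct=H19: ✓ → 478
acct=H82: ✓ → 729
balance_sum = 1051 + 3239 + 1938 + 303 + 694 + 2631 + 3448 + 976 + 3556 + 478 + 729 = 19043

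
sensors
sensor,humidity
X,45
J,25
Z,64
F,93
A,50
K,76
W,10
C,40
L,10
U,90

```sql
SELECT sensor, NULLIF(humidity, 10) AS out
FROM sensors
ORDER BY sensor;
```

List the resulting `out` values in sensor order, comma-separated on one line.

sensor=A: humidity=50 vs 10: differ → 50
sensor=C: humidity=40 vs 10: differ → 40
sensor=F: humidity=93 vs 10: differ → 93
sensor=J: humidity=25 vs 10: differ → 25
sensor=K: humidity=76 vs 10: differ → 76
sensor=L: humidity=10 vs 10: equal → NULL
sensor=U: humidity=90 vs 10: differ → 90
sensor=W: humidity=10 vs 10: equal → NULL
sensor=X: humidity=45 vs 10: differ → 45
sensor=Z: humidity=64 vs 10: differ → 64

50, 40, 93, 25, 76, NULL, 90, NULL, 45, 64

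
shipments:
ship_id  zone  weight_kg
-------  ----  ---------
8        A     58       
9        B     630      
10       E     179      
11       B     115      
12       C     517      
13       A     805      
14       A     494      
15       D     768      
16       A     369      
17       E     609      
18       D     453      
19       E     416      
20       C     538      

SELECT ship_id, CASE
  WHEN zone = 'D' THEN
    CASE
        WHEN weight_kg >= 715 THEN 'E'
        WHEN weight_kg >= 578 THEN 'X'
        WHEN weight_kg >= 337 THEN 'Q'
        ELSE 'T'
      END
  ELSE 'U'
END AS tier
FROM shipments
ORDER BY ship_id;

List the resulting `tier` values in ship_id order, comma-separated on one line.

ship_id=8: zone='A' → outer ELSE → U
ship_id=9: zone='B' → outer ELSE → U
ship_id=10: zone='E' → outer ELSE → U
ship_id=11: zone='B' → outer ELSE → U
ship_id=12: zone='C' → outer ELSE → U
ship_id=13: zone='A' → outer ELSE → U
ship_id=14: zone='A' → outer ELSE → U
ship_id=15: zone='D' → inner[weight_kg >= 715] → E
ship_id=16: zone='A' → outer ELSE → U
ship_id=17: zone='E' → outer ELSE → U
ship_id=18: zone='D' → inner[weight_kg >= 337] → Q
ship_id=19: zone='E' → outer ELSE → U
ship_id=20: zone='C' → outer ELSE → U

U, U, U, U, U, U, U, E, U, U, Q, U, U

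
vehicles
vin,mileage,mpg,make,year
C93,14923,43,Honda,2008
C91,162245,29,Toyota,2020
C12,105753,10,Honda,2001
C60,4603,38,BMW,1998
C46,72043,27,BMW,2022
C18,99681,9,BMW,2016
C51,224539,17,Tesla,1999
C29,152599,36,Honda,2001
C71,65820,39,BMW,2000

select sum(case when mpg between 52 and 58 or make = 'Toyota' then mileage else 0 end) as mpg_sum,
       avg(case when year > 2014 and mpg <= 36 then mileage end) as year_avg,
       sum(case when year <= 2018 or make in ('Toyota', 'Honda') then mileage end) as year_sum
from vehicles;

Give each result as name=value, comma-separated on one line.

mpg_sum=162245, year_avg=111323, year_sum=830163

[mpg_sum: mpg between 52 and 58 or make = 'Toyota']
vin=C93: ✗
vin=C91: ✓ → 162245
vin=C12: ✗
vin=C60: ✗
vin=C46: ✗
vin=C18: ✗
vin=C51: ✗
vin=C29: ✗
vin=C71: ✗
mpg_sum = 162245
—
[year_avg: year > 2014 and mpg <= 36]
vin=C93: ✗
vin=C91: ✓ → 162245
vin=C12: ✗
vin=C60: ✗
vin=C46: ✓ → 72043
vin=C18: ✓ → 99681
vin=C51: ✗
vin=C29: ✗
vin=C71: ✗
year_avg = (162245 + 72043 + 99681) / 3 = 111323
—
[year_sum: year <= 2018 or make in ('Toyota', 'Honda')]
vin=C93: ✓ → 14923
vin=C91: ✓ → 162245
vin=C12: ✓ → 105753
vin=C60: ✓ → 4603
vin=C46: ✗
vin=C18: ✓ → 99681
vin=C51: ✓ → 224539
vin=C29: ✓ → 152599
vin=C71: ✓ → 65820
year_sum = 14923 + 162245 + 105753 + 4603 + 99681 + 224539 + 152599 + 65820 = 830163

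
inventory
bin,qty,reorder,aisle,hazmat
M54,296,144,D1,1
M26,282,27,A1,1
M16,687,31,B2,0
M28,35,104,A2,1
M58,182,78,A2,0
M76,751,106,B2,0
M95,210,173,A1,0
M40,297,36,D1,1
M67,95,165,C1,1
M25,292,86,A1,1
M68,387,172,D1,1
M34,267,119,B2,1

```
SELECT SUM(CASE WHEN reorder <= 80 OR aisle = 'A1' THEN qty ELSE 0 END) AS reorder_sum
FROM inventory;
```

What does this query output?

1950

bin=M54: ✗
bin=M26: ✓ → 282
bin=M16: ✓ → 687
bin=M28: ✗
bin=M58: ✓ → 182
bin=M76: ✗
bin=M95: ✓ → 210
bin=M40: ✓ → 297
bin=M67: ✗
bin=M25: ✓ → 292
bin=M68: ✗
bin=M34: ✗
reorder_sum = 282 + 687 + 182 + 210 + 297 + 292 = 1950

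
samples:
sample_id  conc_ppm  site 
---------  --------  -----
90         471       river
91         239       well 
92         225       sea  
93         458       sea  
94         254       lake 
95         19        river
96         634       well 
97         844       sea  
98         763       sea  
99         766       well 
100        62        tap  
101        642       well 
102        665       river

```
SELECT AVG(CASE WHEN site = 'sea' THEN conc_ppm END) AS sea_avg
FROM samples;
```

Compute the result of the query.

572.5

sample_id=90: ✗
sample_id=91: ✗
sample_id=92: ✓ → 225
sample_id=93: ✓ → 458
sample_id=94: ✗
sample_id=95: ✗
sample_id=96: ✗
sample_id=97: ✓ → 844
sample_id=98: ✓ → 763
sample_id=99: ✗
sample_id=100: ✗
sample_id=101: ✗
sample_id=102: ✗
sea_avg = (225 + 458 + 844 + 763) / 4 = 572.5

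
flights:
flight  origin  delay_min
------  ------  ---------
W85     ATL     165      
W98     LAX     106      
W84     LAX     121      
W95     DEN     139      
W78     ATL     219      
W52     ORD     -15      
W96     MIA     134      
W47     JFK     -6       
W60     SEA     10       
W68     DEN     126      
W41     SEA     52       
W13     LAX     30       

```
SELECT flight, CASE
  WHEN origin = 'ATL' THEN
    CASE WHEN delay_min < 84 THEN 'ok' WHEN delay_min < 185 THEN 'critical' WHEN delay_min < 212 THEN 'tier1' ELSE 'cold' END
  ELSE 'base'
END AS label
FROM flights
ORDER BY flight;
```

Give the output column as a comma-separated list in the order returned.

base, base, base, base, base, base, cold, base, critical, base, base, base

flight=W13: origin='LAX' → outer ELSE → base
flight=W41: origin='SEA' → outer ELSE → base
flight=W47: origin='JFK' → outer ELSE → base
flight=W52: origin='ORD' → outer ELSE → base
flight=W60: origin='SEA' → outer ELSE → base
flight=W68: origin='DEN' → outer ELSE → base
flight=W78: origin='ATL' → inner[ELSE] → cold
flight=W84: origin='LAX' → outer ELSE → base
flight=W85: origin='ATL' → inner[delay_min < 185] → critical
flight=W95: origin='DEN' → outer ELSE → base
flight=W96: origin='MIA' → outer ELSE → base
flight=W98: origin='LAX' → outer ELSE → base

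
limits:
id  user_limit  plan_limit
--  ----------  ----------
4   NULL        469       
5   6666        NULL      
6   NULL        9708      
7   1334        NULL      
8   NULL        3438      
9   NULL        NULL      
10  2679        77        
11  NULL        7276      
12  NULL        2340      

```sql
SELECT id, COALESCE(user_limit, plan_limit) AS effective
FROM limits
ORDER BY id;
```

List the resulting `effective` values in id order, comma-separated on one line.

id=4: user_limit=NULL, plan_limit=469 → 469
id=5: user_limit=6666 → 6666
id=6: user_limit=NULL, plan_limit=9708 → 9708
id=7: user_limit=1334 → 1334
id=8: user_limit=NULL, plan_limit=3438 → 3438
id=9: user_limit=NULL, plan_limit=NULL (all NULL) → NULL
id=10: user_limit=2679 → 2679
id=11: user_limit=NULL, plan_limit=7276 → 7276
id=12: user_limit=NULL, plan_limit=2340 → 2340

469, 6666, 9708, 1334, 3438, NULL, 2679, 7276, 2340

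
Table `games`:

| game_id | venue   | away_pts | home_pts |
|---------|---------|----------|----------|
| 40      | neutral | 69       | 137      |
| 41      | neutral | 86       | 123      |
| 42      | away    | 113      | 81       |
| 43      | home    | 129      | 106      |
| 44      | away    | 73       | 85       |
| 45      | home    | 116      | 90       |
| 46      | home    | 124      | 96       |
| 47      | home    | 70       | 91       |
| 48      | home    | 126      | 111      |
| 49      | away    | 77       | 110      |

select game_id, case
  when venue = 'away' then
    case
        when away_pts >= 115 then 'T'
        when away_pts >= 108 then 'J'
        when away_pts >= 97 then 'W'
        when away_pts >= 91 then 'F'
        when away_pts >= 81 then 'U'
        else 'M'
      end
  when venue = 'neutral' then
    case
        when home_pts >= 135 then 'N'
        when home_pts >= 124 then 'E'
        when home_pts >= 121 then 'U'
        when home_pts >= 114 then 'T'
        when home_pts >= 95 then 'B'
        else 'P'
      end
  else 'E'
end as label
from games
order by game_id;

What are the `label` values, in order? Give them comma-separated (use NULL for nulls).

game_id=40: venue='neutral' → inner[home_pts >= 135] → N
game_id=41: venue='neutral' → inner[home_pts >= 121] → U
game_id=42: venue='away' → inner[away_pts >= 108] → J
game_id=43: venue='home' → outer ELSE → E
game_id=44: venue='away' → inner[ELSE] → M
game_id=45: venue='home' → outer ELSE → E
game_id=46: venue='home' → outer ELSE → E
game_id=47: venue='home' → outer ELSE → E
game_id=48: venue='home' → outer ELSE → E
game_id=49: venue='away' → inner[ELSE] → M

N, U, J, E, M, E, E, E, E, M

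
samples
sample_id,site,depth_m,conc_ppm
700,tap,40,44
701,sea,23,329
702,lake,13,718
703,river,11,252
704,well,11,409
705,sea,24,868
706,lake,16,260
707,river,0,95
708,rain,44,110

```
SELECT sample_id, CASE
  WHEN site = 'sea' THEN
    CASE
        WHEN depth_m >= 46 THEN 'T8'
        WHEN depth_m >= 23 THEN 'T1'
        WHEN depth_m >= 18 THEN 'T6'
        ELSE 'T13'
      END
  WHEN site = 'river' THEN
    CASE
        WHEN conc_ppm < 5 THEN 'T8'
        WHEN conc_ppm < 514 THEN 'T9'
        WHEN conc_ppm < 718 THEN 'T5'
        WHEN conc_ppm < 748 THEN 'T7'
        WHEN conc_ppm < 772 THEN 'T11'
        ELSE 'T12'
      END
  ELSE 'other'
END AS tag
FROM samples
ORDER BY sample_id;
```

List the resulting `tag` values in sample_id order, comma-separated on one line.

other, T1, other, T9, other, T1, other, T9, other

sample_id=700: site='tap' → outer ELSE → other
sample_id=701: site='sea' → inner[depth_m >= 23] → T1
sample_id=702: site='lake' → outer ELSE → other
sample_id=703: site='river' → inner[conc_ppm < 514] → T9
sample_id=704: site='well' → outer ELSE → other
sample_id=705: site='sea' → inner[depth_m >= 23] → T1
sample_id=706: site='lake' → outer ELSE → other
sample_id=707: site='river' → inner[conc_ppm < 514] → T9
sample_id=708: site='rain' → outer ELSE → other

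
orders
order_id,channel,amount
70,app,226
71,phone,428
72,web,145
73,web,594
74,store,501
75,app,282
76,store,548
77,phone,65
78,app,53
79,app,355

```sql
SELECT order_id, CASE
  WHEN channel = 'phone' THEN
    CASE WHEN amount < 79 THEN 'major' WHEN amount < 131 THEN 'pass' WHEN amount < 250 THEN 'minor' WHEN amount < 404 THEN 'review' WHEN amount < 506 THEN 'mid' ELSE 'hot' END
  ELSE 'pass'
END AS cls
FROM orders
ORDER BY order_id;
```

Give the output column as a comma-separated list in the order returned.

pass, mid, pass, pass, pass, pass, pass, major, pass, pass

order_id=70: channel='app' → outer ELSE → pass
order_id=71: channel='phone' → inner[amount < 506] → mid
order_id=72: channel='web' → outer ELSE → pass
order_id=73: channel='web' → outer ELSE → pass
order_id=74: channel='store' → outer ELSE → pass
order_id=75: channel='app' → outer ELSE → pass
order_id=76: channel='store' → outer ELSE → pass
order_id=77: channel='phone' → inner[amount < 79] → major
order_id=78: channel='app' → outer ELSE → pass
order_id=79: channel='app' → outer ELSE → pass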